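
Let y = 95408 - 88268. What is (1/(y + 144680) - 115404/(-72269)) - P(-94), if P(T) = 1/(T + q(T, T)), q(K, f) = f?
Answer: 413108112349/257839170130 ≈ 1.6022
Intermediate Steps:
y = 7140
P(T) = 1/(2*T) (P(T) = 1/(T + T) = 1/(2*T))
(1/(y + 144680) - 115404/(-72269)) - P(-94) = (1/(7140 + 144680) - 115404/(-72269)) - 1/(2*(-94)) = (1/151820 - 115404*(-1)/72269) - (-1)/(2*94) = (1/151820 - 1*(-115404/72269)) - 1*(-1/188) = (1/151820 + 115404/72269) + 1/188 = 17520707549/10971879580 + 1/188 = 413108112349/257839170130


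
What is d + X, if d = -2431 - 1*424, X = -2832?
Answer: -5687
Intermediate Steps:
d = -2855 (d = -2431 - 424 = -2855)
d + X = -2855 - 2832 = -5687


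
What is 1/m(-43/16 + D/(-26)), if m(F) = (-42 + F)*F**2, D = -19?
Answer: -8998912/1514528807 ≈ -0.0059417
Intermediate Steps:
m(F) = F**2*(-42 + F)
1/m(-43/16 + D/(-26)) = 1/((-43/16 - 19/(-26))**2*(-42 + (-43/16 - 19/(-26)))) = 1/((-43*1/16 - 19*(-1/26))**2*(-42 + (-43*1/16 - 19*(-1/26)))) = 1/((-43/16 + 19/26)**2*(-42 + (-43/16 + 19/26))) = 1/((-407/208)**2*(-42 - 407/208)) = 1/((165649/43264)*(-9143/208)) = 1/(-1514528807/8998912) = -8998912/1514528807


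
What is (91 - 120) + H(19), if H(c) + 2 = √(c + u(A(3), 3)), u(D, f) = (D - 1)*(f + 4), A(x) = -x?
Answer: -31 + 3*I ≈ -31.0 + 3.0*I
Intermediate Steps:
u(D, f) = (-1 + D)*(4 + f)
H(c) = -2 + √(-28 + c) (H(c) = -2 + √(c + (-4 - 1*3 + 4*(-1*3) - 1*3*3)) = -2 + √(c + (-4 - 3 + 4*(-3) - 3*3)) = -2 + √(c + (-4 - 3 - 12 - 9)) = -2 + √(c - 28) = -2 + √(-28 + c))
(91 - 120) + H(19) = (91 - 120) + (-2 + √(-28 + 19)) = -29 + (-2 + √(-9)) = -29 + (-2 + 3*I) = -31 + 3*I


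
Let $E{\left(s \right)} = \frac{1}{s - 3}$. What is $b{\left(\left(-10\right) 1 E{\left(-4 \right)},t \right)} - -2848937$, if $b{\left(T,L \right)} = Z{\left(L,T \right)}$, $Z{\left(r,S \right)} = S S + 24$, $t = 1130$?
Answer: $\frac{139599189}{49} \approx 2.849 \cdot 10^{6}$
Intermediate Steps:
$E{\left(s \right)} = \frac{1}{-3 + s}$
$Z{\left(r,S \right)} = 24 + S^{2}$ ($Z{\left(r,S \right)} = S^{2} + 24 = 24 + S^{2}$)
$b{\left(T,L \right)} = 24 + T^{2}$
$b{\left(\left(-10\right) 1 E{\left(-4 \right)},t \right)} - -2848937 = \left(24 + \left(\frac{\left(-10\right) 1}{-3 - 4}\right)^{2}\right) - -2848937 = \left(24 + \left(- \frac{10}{-7}\right)^{2}\right) + 2848937 = \left(24 + \left(\left(-10\right) \left(- \frac{1}{7}\right)\right)^{2}\right) + 2848937 = \left(24 + \left(\frac{10}{7}\right)^{2}\right) + 2848937 = \left(24 + \frac{100}{49}\right) + 2848937 = \frac{1276}{49} + 2848937 = \frac{139599189}{49}$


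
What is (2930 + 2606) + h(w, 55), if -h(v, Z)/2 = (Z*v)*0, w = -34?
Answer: 5536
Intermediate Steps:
h(v, Z) = 0 (h(v, Z) = -2*Z*v*0 = -2*0 = 0)
(2930 + 2606) + h(w, 55) = (2930 + 2606) + 0 = 5536 + 0 = 5536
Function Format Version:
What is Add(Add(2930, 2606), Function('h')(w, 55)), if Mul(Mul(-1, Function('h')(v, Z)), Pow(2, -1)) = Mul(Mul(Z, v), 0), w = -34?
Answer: 5536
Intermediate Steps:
Function('h')(v, Z) = 0 (Function('h')(v, Z) = Mul(-2, Mul(Mul(Z, v), 0)) = Mul(-2, 0) = 0)
Add(Add(2930, 2606), Function('h')(w, 55)) = Add(Add(2930, 2606), 0) = Add(5536, 0) = 5536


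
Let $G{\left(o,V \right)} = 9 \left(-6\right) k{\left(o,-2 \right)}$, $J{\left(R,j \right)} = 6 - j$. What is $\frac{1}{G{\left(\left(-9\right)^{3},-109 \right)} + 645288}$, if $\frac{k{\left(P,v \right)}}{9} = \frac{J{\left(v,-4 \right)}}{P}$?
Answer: $\frac{3}{1935884} \approx 1.5497 \cdot 10^{-6}$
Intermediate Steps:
$k{\left(P,v \right)} = \frac{90}{P}$ ($k{\left(P,v \right)} = 9 \frac{6 - -4}{P} = 9 \frac{6 + 4}{P} = 9 \frac{10}{P} = \frac{90}{P}$)
$G{\left(o,V \right)} = - \frac{4860}{o}$ ($G{\left(o,V \right)} = 9 \left(-6\right) \frac{90}{o} = - 54 \frac{90}{o} = - \frac{4860}{o}$)
$\frac{1}{G{\left(\left(-9\right)^{3},-109 \right)} + 645288} = \frac{1}{- \frac{4860}{\left(-9\right)^{3}} + 645288} = \frac{1}{- \frac{4860}{-729} + 645288} = \frac{1}{\left(-4860\right) \left(- \frac{1}{729}\right) + 645288} = \frac{1}{\frac{20}{3} + 645288} = \frac{1}{\frac{1935884}{3}} = \frac{3}{1935884}$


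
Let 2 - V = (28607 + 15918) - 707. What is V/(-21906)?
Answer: 21908/10953 ≈ 2.0002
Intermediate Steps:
V = -43816 (V = 2 - ((28607 + 15918) - 707) = 2 - (44525 - 707) = 2 - 1*43818 = 2 - 43818 = -43816)
V/(-21906) = -43816/(-21906) = -43816*(-1/21906) = 21908/10953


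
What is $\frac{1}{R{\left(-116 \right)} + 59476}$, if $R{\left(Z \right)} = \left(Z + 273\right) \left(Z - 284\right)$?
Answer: $- \frac{1}{3324} \approx -0.00030084$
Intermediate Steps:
$R{\left(Z \right)} = \left(-284 + Z\right) \left(273 + Z\right)$ ($R{\left(Z \right)} = \left(273 + Z\right) \left(-284 + Z\right) = \left(-284 + Z\right) \left(273 + Z\right)$)
$\frac{1}{R{\left(-116 \right)} + 59476} = \frac{1}{\left(-77532 + \left(-116\right)^{2} - -1276\right) + 59476} = \frac{1}{\left(-77532 + 13456 + 1276\right) + 59476} = \frac{1}{-62800 + 59476} = \frac{1}{-3324} = - \frac{1}{3324}$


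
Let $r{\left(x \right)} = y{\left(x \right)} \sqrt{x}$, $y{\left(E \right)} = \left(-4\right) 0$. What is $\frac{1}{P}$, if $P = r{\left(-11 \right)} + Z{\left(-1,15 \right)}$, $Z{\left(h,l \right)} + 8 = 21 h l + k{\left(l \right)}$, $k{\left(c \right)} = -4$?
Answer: $- \frac{1}{327} \approx -0.0030581$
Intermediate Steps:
$y{\left(E \right)} = 0$
$Z{\left(h,l \right)} = -12 + 21 h l$ ($Z{\left(h,l \right)} = -8 + \left(21 h l - 4\right) = -8 + \left(-4 + 21 h l\right) = -12 + 21 h l$)
$r{\left(x \right)} = 0$ ($r{\left(x \right)} = 0 \sqrt{x} = 0$)
$P = -327$ ($P = 0 + \left(-12 + 21 \left(-1\right) 15\right) = 0 - 327 = -327$)
$\frac{1}{P} = \frac{1}{-327} = - \frac{1}{327}$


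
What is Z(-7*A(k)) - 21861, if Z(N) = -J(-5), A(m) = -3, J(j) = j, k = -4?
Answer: -21856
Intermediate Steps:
Z(N) = 5 (Z(N) = -1*(-5) = 5)
Z(-7*A(k)) - 21861 = 5 - 21861 = -21856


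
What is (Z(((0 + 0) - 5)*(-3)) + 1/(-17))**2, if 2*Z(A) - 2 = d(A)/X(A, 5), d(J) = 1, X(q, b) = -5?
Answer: 20449/28900 ≈ 0.70758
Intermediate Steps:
Z(A) = 9/10 (Z(A) = 1 + (1/(-5))/2 = 1 + (1*(-1/5))/2 = 1 + (1/2)*(-1/5) = 1 - 1/10 = 9/10)
(Z(((0 + 0) - 5)*(-3)) + 1/(-17))**2 = (9/10 + 1/(-17))**2 = (9/10 - 1/17)**2 = (143/170)**2 = 20449/28900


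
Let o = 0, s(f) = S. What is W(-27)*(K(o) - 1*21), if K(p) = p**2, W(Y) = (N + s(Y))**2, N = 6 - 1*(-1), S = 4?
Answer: -2541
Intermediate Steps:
s(f) = 4
N = 7 (N = 6 + 1 = 7)
W(Y) = 121 (W(Y) = (7 + 4)**2 = 11**2 = 121)
W(-27)*(K(o) - 1*21) = 121*(0**2 - 1*21) = 121*(0 - 21) = 121*(-21) = -2541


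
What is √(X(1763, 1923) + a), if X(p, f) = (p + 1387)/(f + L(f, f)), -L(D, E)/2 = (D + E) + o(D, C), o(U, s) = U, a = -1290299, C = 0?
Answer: I*√530159478029/641 ≈ 1135.9*I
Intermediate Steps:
L(D, E) = -4*D - 2*E (L(D, E) = -2*((D + E) + D) = -2*(E + 2*D) = -4*D - 2*E)
X(p, f) = -(1387 + p)/(5*f) (X(p, f) = (p + 1387)/(f + (-4*f - 2*f)) = (1387 + p)/(f - 6*f) = (1387 + p)/((-5*f)) = (1387 + p)*(-1/(5*f)) = -(1387 + p)/(5*f))
√(X(1763, 1923) + a) = √((⅕)*(-1387 - 1*1763)/1923 - 1290299) = √((⅕)*(1/1923)*(-1387 - 1763) - 1290299) = √((⅕)*(1/1923)*(-3150) - 1290299) = √(-210/641 - 1290299) = √(-827081869/641) = I*√530159478029/641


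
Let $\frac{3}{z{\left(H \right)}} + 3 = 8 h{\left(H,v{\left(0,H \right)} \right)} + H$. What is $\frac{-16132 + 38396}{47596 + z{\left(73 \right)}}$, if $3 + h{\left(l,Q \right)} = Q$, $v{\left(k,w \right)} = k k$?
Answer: $\frac{1024144}{2189419} \approx 0.46777$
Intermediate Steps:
$v{\left(k,w \right)} = k^{2}$
$h{\left(l,Q \right)} = -3 + Q$
$z{\left(H \right)} = \frac{3}{-27 + H}$ ($z{\left(H \right)} = \frac{3}{-3 + \left(8 \left(-3 + 0^{2}\right) + H\right)} = \frac{3}{-3 + \left(8 \left(-3 + 0\right) + H\right)} = \frac{3}{-3 + \left(8 \left(-3\right) + H\right)} = \frac{3}{-3 + \left(-24 + H\right)} = \frac{3}{-27 + H}$)
$\frac{-16132 + 38396}{47596 + z{\left(73 \right)}} = \frac{-16132 + 38396}{47596 + \frac{3}{-27 + 73}} = \frac{22264}{47596 + \frac{3}{46}} = \frac{22264}{\frac{2189419}{46}} = 22264 \cdot \frac{46}{2189419} = \frac{1024144}{2189419}$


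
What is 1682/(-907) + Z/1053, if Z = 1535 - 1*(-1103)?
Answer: 621520/955071 ≈ 0.65076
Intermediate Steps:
Z = 2638 (Z = 1535 + 1103 = 2638)
1682/(-907) + Z/1053 = 1682/(-907) + 2638/1053 = 1682*(-1/907) + 2638*(1/1053) = -1682/907 + 2638/1053 = 621520/955071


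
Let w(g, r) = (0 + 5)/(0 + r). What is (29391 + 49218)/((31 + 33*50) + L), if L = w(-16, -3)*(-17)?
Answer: 235827/5128 ≈ 45.988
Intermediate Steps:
w(g, r) = 5/r
L = 85/3 (L = (5/(-3))*(-17) = (5*(-⅓))*(-17) = -5/3*(-17) = 85/3 ≈ 28.333)
(29391 + 49218)/((31 + 33*50) + L) = (29391 + 49218)/((31 + 33*50) + 85/3) = 78609/((31 + 1650) + 85/3) = 78609/(1681 + 85/3) = 78609/(5128/3) = 78609*(3/5128) = 235827/5128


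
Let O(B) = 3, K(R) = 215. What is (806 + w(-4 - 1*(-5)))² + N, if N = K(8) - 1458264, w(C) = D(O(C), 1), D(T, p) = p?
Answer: -806800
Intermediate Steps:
w(C) = 1
N = -1458049 (N = 215 - 1458264 = -1458049)
(806 + w(-4 - 1*(-5)))² + N = (806 + 1)² - 1458049 = 807² - 1458049 = 651249 - 1458049 = -806800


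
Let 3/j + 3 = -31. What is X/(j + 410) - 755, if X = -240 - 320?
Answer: -1505925/1991 ≈ -756.37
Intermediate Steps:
j = -3/34 (j = 3/(-3 - 31) = 3/(-34) = 3*(-1/34) = -3/34 ≈ -0.088235)
X = -560
X/(j + 410) - 755 = -560/(-3/34 + 410) - 755 = -560/(13937/34) - 755 = (34/13937)*(-560) - 755 = -2720/1991 - 755 = -1505925/1991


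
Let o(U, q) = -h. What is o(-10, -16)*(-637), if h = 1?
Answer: 637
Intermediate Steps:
o(U, q) = -1 (o(U, q) = -1*1 = -1)
o(-10, -16)*(-637) = -1*(-637) = 637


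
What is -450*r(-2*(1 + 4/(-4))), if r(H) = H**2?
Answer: 0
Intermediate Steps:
-450*r(-2*(1 + 4/(-4))) = -450*4*(1 + 4/(-4))**2 = -450*4*(1 + 4*(-1/4))**2 = -450*4*(1 - 1)**2 = -450*(-2*0)**2 = -450*0**2 = -450*0 = 0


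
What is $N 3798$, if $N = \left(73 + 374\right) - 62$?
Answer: $1462230$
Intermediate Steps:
$N = 385$ ($N = 447 - 62 = 385$)
$N 3798 = 385 \cdot 3798 = 1462230$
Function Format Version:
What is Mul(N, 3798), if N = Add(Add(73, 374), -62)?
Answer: 1462230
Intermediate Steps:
N = 385 (N = Add(447, -62) = 385)
Mul(N, 3798) = Mul(385, 3798) = 1462230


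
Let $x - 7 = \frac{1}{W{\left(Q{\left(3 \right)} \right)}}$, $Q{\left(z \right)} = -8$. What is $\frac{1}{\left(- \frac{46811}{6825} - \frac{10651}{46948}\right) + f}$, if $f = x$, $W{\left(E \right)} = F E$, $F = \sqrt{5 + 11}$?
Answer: $- \frac{2563360800}{299586649} \approx -8.5563$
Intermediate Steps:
$F = 4$ ($F = \sqrt{16} = 4$)
$W{\left(E \right)} = 4 E$
$x = \frac{223}{32}$ ($x = 7 + \frac{1}{4 \left(-8\right)} = 7 + \frac{1}{-32} = 7 - \frac{1}{32} = \frac{223}{32} \approx 6.9688$)
$f = \frac{223}{32} \approx 6.9688$
$\frac{1}{\left(- \frac{46811}{6825} - \frac{10651}{46948}\right) + f} = \frac{1}{\left(- \frac{46811}{6825} - \frac{10651}{46948}\right) + \frac{223}{32}} = \frac{1}{- \frac{2270375903}{320420100} + \frac{223}{32}} = \frac{1}{- \frac{299586649}{2563360800}} = - \frac{2563360800}{299586649}$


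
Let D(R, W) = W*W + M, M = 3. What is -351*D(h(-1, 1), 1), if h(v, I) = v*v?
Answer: -1404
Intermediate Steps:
h(v, I) = v²
D(R, W) = 3 + W² (D(R, W) = W*W + 3 = W² + 3 = 3 + W²)
-351*D(h(-1, 1), 1) = -351*(3 + 1²) = -351*(3 + 1) = -351*4 = -1404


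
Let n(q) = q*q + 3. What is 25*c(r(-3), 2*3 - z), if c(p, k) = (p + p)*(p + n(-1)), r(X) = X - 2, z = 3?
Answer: 250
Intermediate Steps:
r(X) = -2 + X
n(q) = 3 + q**2 (n(q) = q**2 + 3 = 3 + q**2)
c(p, k) = 2*p*(4 + p) (c(p, k) = (p + p)*(p + (3 + (-1)**2)) = (2*p)*(p + (3 + 1)) = (2*p)*(p + 4) = (2*p)*(4 + p) = 2*p*(4 + p))
25*c(r(-3), 2*3 - z) = 25*(2*(-2 - 3)*(4 + (-2 - 3))) = 25*(2*(-5)*(4 - 5)) = 25*(2*(-5)*(-1)) = 25*10 = 250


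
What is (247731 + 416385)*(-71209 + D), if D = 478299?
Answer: 270354982440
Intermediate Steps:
(247731 + 416385)*(-71209 + D) = (247731 + 416385)*(-71209 + 478299) = 664116*407090 = 270354982440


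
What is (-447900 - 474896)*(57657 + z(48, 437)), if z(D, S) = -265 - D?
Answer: -52916813824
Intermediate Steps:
(-447900 - 474896)*(57657 + z(48, 437)) = (-447900 - 474896)*(57657 + (-265 - 1*48)) = -922796*(57657 + (-265 - 48)) = -922796*(57657 - 313) = -922796*57344 = -52916813824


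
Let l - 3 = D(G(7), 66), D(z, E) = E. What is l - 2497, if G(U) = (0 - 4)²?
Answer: -2428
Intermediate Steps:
G(U) = 16 (G(U) = (-4)² = 16)
l = 69 (l = 3 + 66 = 69)
l - 2497 = 69 - 2497 = -2428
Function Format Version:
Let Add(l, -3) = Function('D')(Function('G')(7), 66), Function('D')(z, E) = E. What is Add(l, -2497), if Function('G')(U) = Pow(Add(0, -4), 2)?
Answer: -2428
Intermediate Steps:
Function('G')(U) = 16 (Function('G')(U) = Pow(-4, 2) = 16)
l = 69 (l = Add(3, 66) = 69)
Add(l, -2497) = Add(69, -2497) = -2428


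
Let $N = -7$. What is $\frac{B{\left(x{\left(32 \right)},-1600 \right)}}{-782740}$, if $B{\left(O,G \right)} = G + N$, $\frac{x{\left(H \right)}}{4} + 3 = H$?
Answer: $\frac{1607}{782740} \approx 0.002053$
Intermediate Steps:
$x{\left(H \right)} = -12 + 4 H$
$B{\left(O,G \right)} = -7 + G$ ($B{\left(O,G \right)} = G - 7 = -7 + G$)
$\frac{B{\left(x{\left(32 \right)},-1600 \right)}}{-782740} = \frac{-7 - 1600}{-782740} = \left(-1607\right) \left(- \frac{1}{782740}\right) = \frac{1607}{782740}$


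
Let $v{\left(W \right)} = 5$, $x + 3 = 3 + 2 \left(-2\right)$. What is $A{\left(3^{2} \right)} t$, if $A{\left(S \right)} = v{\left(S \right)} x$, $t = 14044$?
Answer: $-280880$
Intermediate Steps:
$x = -4$ ($x = -3 + \left(3 + 2 \left(-2\right)\right) = -3 + \left(3 - 4\right) = -3 - 1 = -4$)
$A{\left(S \right)} = -20$ ($A{\left(S \right)} = 5 \left(-4\right) = -20$)
$A{\left(3^{2} \right)} t = \left(-20\right) 14044 = -280880$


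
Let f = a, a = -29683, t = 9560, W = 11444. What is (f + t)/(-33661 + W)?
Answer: 20123/22217 ≈ 0.90575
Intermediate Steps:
f = -29683
(f + t)/(-33661 + W) = (-29683 + 9560)/(-33661 + 11444) = -20123/(-22217) = -20123*(-1/22217) = 20123/22217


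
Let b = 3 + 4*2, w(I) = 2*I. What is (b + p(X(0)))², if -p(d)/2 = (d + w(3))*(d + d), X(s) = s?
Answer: 121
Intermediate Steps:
b = 11 (b = 3 + 8 = 11)
p(d) = -4*d*(6 + d) (p(d) = -2*(d + 2*3)*(d + d) = -2*(d + 6)*2*d = -2*(6 + d)*2*d = -4*d*(6 + d))
(b + p(X(0)))² = (11 - 4*0*(6 + 0))² = (11 - 4*0*6)² = (11 + 0)² = 11² = 121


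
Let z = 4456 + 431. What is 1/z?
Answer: 1/4887 ≈ 0.00020462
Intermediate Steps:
z = 4887
1/z = 1/4887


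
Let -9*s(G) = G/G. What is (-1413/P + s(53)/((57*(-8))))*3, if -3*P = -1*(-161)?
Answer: 17397017/220248 ≈ 78.988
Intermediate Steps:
P = -161/3 (P = -(-1)*(-161)/3 = -1/3*161 = -161/3 ≈ -53.667)
s(G) = -1/9 (s(G) = -G/(9*G) = -1/9*1 = -1/9)
(-1413/P + s(53)/((57*(-8))))*3 = (-1413/(-161/3) - 1/(9*(57*(-8))))*3 = (-1413*(-3/161) - 1/9/(-456))*3 = (4239/161 - 1/9*(-1/456))*3 = (4239/161 + 1/4104)*3 = (17397017/660744)*3 = 17397017/220248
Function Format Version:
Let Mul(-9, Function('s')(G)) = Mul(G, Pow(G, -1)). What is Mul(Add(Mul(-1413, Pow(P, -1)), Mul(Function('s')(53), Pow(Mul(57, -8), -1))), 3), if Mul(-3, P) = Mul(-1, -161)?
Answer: Rational(17397017, 220248) ≈ 78.988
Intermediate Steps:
P = Rational(-161, 3) (P = Mul(Rational(-1, 3), Mul(-1, -161)) = Mul(Rational(-1, 3), 161) = Rational(-161, 3) ≈ -53.667)
Function('s')(G) = Rational(-1, 9) (Function('s')(G) = Mul(Rational(-1, 9), Mul(G, Pow(G, -1))) = Mul(Rational(-1, 9), 1) = Rational(-1, 9))
Mul(Add(Mul(-1413, Pow(P, -1)), Mul(Function('s')(53), Pow(Mul(57, -8), -1))), 3) = Mul(Add(Mul(-1413, Pow(Rational(-161, 3), -1)), Mul(Rational(-1, 9), Pow(Mul(57, -8), -1))), 3) = Mul(Add(Mul(-1413, Rational(-3, 161)), Mul(Rational(-1, 9), Pow(-456, -1))), 3) = Mul(Add(Rational(4239, 161), Mul(Rational(-1, 9), Rational(-1, 456))), 3) = Mul(Add(Rational(4239, 161), Rational(1, 4104)), 3) = Mul(Rational(17397017, 660744), 3) = Rational(17397017, 220248)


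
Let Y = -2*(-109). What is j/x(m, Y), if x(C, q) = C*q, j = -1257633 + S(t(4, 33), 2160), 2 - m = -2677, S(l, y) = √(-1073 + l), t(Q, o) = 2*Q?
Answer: -419211/194674 + I*√1065/584022 ≈ -2.1534 + 5.5879e-5*I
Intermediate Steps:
Y = 218
m = 2679 (m = 2 - 1*(-2677) = 2 + 2677 = 2679)
j = -1257633 + I*√1065 (j = -1257633 + √(-1073 + 2*4) = -1257633 + √(-1073 + 8) = -1257633 + √(-1065) = -1257633 + I*√1065 ≈ -1.2576e+6 + 32.634*I)
j/x(m, Y) = (-1257633 + I*√1065)/((2679*218)) = (-1257633 + I*√1065)/584022 = (-1257633 + I*√1065)*(1/584022) = -419211/194674 + I*√1065/584022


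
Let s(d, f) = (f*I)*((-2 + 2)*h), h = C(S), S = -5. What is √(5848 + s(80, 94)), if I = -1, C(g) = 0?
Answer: 2*√1462 ≈ 76.472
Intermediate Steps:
h = 0
s(d, f) = 0 (s(d, f) = (f*(-1))*((-2 + 2)*0) = (-f)*(0*0) = -f*0 = 0)
√(5848 + s(80, 94)) = √(5848 + 0) = √5848 = 2*√1462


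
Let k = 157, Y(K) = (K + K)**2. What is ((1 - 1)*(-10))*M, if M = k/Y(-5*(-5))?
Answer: 0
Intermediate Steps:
Y(K) = 4*K**2 (Y(K) = (2*K)**2 = 4*K**2)
M = 157/2500 (M = 157/((4*(-5*(-5))**2)) = 157/((4*25**2)) = 157/((4*625)) = 157/2500 ≈ 0.062800)
((1 - 1)*(-10))*M = ((1 - 1)*(-10))*(157/2500) = (0*(-10))*(157/2500) = 0*(157/2500) = 0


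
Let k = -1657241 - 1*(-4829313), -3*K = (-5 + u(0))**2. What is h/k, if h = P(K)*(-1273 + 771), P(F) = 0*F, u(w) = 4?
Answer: 0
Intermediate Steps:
K = -1/3 (K = -(-5 + 4)**2/3 = -1/3*(-1)**2 = -1/3*1 = -1/3 ≈ -0.33333)
k = 3172072 (k = -1657241 + 4829313 = 3172072)
P(F) = 0
h = 0 (h = 0*(-1273 + 771) = 0*(-502) = 0)
h/k = 0/3172072 = 0*(1/3172072) = 0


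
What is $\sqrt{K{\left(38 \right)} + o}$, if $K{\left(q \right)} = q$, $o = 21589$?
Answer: $9 \sqrt{267} \approx 147.06$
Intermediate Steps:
$\sqrt{K{\left(38 \right)} + o} = \sqrt{38 + 21589} = \sqrt{21627} = 9 \sqrt{267}$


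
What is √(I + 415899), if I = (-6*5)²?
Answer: 3*√46311 ≈ 645.60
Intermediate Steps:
I = 900 (I = (-30)² = 900)
√(I + 415899) = √(900 + 415899) = √416799 = 3*√46311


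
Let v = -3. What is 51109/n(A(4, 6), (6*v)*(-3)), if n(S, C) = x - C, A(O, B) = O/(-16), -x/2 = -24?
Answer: -51109/6 ≈ -8518.2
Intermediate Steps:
x = 48 (x = -2*(-24) = 48)
A(O, B) = -O/16 (A(O, B) = O*(-1/16) = -O/16)
n(S, C) = 48 - C
51109/n(A(4, 6), (6*v)*(-3)) = 51109/(48 - 6*(-3)*(-3)) = 51109/(48 - (-18)*(-3)) = 51109/(48 - 1*54) = 51109/(48 - 54) = 51109/(-6) = 51109*(-1/6) = -51109/6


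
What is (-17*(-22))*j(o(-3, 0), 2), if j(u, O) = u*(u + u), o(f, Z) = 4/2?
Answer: 2992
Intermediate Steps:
o(f, Z) = 2 (o(f, Z) = 4*(½) = 2)
j(u, O) = 2*u² (j(u, O) = u*(2*u) = 2*u²)
(-17*(-22))*j(o(-3, 0), 2) = (-17*(-22))*(2*2²) = 374*(2*4) = 374*8 = 2992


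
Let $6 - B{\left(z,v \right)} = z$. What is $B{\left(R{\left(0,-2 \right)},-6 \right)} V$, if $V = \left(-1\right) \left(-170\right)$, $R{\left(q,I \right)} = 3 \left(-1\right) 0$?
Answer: $1020$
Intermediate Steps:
$R{\left(q,I \right)} = 0$ ($R{\left(q,I \right)} = \left(-3\right) 0 = 0$)
$B{\left(z,v \right)} = 6 - z$
$V = 170$
$B{\left(R{\left(0,-2 \right)},-6 \right)} V = \left(6 - 0\right) 170 = \left(6 + 0\right) 170 = 6 \cdot 170 = 1020$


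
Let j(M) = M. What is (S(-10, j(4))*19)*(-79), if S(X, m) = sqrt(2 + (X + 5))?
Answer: -1501*I*sqrt(3) ≈ -2599.8*I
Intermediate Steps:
S(X, m) = sqrt(7 + X) (S(X, m) = sqrt(2 + (5 + X)) = sqrt(7 + X))
(S(-10, j(4))*19)*(-79) = (sqrt(7 - 10)*19)*(-79) = (sqrt(-3)*19)*(-79) = ((I*sqrt(3))*19)*(-79) = (19*I*sqrt(3))*(-79) = -1501*I*sqrt(3)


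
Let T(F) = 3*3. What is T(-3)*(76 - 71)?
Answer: 45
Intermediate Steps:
T(F) = 9
T(-3)*(76 - 71) = 9*(76 - 71) = 9*5 = 45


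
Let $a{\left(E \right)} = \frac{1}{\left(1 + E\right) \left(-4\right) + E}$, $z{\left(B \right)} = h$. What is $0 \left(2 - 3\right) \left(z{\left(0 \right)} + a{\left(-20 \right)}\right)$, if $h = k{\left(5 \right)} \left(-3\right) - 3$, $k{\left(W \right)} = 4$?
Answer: $0$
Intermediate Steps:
$h = -15$ ($h = 4 \left(-3\right) - 3 = -12 - 3 = -15$)
$z{\left(B \right)} = -15$
$a{\left(E \right)} = \frac{1}{-4 - 3 E}$ ($a{\left(E \right)} = \frac{1}{\left(-4 - 4 E\right) + E} = \frac{1}{-4 - 3 E}$)
$0 \left(2 - 3\right) \left(z{\left(0 \right)} + a{\left(-20 \right)}\right) = 0 \left(2 - 3\right) \left(-15 - \frac{1}{4 + 3 \left(-20\right)}\right) = 0 \left(-1\right) \left(-15 - \frac{1}{4 - 60}\right) = 0 \left(-15 - \frac{1}{-56}\right) = 0 \left(-15 - - \frac{1}{56}\right) = 0 \left(-15 + \frac{1}{56}\right) = 0 \left(- \frac{839}{56}\right) = 0$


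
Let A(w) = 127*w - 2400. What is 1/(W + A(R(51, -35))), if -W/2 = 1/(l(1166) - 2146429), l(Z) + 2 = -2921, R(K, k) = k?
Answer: -1074676/7356157219 ≈ -0.00014609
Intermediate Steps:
A(w) = -2400 + 127*w
l(Z) = -2923 (l(Z) = -2 - 2921 = -2923)
W = 1/1074676 (W = -2/(-2923 - 2146429) = -2/(-2149352) = -2*(-1/2149352) = 1/1074676 ≈ 9.3051e-7)
1/(W + A(R(51, -35))) = 1/(1/1074676 + (-2400 + 127*(-35))) = 1/(1/1074676 + (-2400 - 4445)) = 1/(1/1074676 - 6845) = 1/(-7356157219/1074676) = -1074676/7356157219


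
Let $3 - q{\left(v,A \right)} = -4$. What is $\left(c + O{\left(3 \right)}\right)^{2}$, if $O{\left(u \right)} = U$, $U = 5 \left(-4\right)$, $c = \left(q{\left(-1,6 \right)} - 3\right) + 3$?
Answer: $169$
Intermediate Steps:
$q{\left(v,A \right)} = 7$ ($q{\left(v,A \right)} = 3 - -4 = 3 + 4 = 7$)
$c = 7$ ($c = \left(7 - 3\right) + 3 = 4 + 3 = 7$)
$U = -20$
$O{\left(u \right)} = -20$
$\left(c + O{\left(3 \right)}\right)^{2} = \left(7 - 20\right)^{2} = \left(-13\right)^{2} = 169$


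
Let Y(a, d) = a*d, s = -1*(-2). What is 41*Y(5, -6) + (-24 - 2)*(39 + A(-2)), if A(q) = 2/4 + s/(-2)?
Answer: -2231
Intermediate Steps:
s = 2
A(q) = -1/2 (A(q) = 2/4 + 2/(-2) = 2*(1/4) + 2*(-1/2) = 1/2 - 1 = -1/2)
41*Y(5, -6) + (-24 - 2)*(39 + A(-2)) = 41*(5*(-6)) + (-24 - 2)*(39 - 1/2) = 41*(-30) - 26*77/2 = -1230 - 1001 = -2231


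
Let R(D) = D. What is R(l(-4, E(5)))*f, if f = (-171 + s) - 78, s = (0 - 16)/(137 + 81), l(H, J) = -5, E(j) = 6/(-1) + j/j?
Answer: 135745/109 ≈ 1245.4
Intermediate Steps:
E(j) = -5 (E(j) = 6*(-1) + 1 = -6 + 1 = -5)
s = -8/109 (s = -16/218 = -16*1/218 = -8/109 ≈ -0.073395)
f = -27149/109 (f = (-171 - 8/109) - 78 = -18647/109 - 78 = -27149/109 ≈ -249.07)
R(l(-4, E(5)))*f = -5*(-27149/109) = 135745/109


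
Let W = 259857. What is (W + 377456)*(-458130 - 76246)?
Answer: -340564771688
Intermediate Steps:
(W + 377456)*(-458130 - 76246) = (259857 + 377456)*(-458130 - 76246) = 637313*(-534376) = -340564771688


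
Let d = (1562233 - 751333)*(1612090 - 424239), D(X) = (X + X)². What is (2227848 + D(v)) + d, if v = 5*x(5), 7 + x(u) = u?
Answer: 963230604148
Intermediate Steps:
x(u) = -7 + u
v = -10 (v = 5*(-7 + 5) = 5*(-2) = -10)
D(X) = 4*X² (D(X) = (2*X)² = 4*X²)
d = 963228375900 (d = 810900*1187851 = 963228375900)
(2227848 + D(v)) + d = (2227848 + 4*(-10)²) + 963228375900 = (2227848 + 4*100) + 963228375900 = (2227848 + 400) + 963228375900 = 2228248 + 963228375900 = 963230604148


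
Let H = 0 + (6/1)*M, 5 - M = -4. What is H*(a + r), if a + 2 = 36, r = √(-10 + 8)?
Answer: 1836 + 54*I*√2 ≈ 1836.0 + 76.368*I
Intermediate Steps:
M = 9 (M = 5 - 1*(-4) = 5 + 4 = 9)
r = I*√2 (r = √(-2) = I*√2 ≈ 1.4142*I)
a = 34 (a = -2 + 36 = 34)
H = 54 (H = 0 + (6/1)*9 = 0 + (6*1)*9 = 0 + 6*9 = 0 + 54 = 54)
H*(a + r) = 54*(34 + I*√2) = 1836 + 54*I*√2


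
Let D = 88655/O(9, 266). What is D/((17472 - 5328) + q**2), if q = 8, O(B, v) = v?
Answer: 12665/463904 ≈ 0.027301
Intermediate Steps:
D = 12665/38 (D = 88655/266 = 88655*(1/266) = 12665/38 ≈ 333.29)
D/((17472 - 5328) + q**2) = 12665/(38*((17472 - 5328) + 8**2)) = 12665/(38*(12144 + 64)) = (12665/38)/12208 = (12665/38)*(1/12208) = 12665/463904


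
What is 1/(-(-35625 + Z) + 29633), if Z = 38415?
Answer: 1/26843 ≈ 3.7254e-5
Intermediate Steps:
1/(-(-35625 + Z) + 29633) = 1/(-(-35625 + 38415) + 29633) = 1/(-1*2790 + 29633) = 1/(-2790 + 29633) = 1/26843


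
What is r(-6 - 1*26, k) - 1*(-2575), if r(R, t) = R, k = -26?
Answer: 2543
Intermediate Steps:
r(-6 - 1*26, k) - 1*(-2575) = (-6 - 1*26) - 1*(-2575) = (-6 - 26) + 2575 = -32 + 2575 = 2543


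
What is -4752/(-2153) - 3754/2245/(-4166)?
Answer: 22225985101/10068149255 ≈ 2.2076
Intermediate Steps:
-4752/(-2153) - 3754/2245/(-4166) = -4752*(-1/2153) - 3754*1/2245*(-1/4166) = 4752/2153 - 3754/2245*(-1/4166) = 4752/2153 + 1877/4676335 = 22225985101/10068149255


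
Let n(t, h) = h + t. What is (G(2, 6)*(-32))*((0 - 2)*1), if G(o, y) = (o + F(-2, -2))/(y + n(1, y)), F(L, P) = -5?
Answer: -192/13 ≈ -14.769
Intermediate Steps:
G(o, y) = (-5 + o)/(1 + 2*y) (G(o, y) = (o - 5)/(y + (y + 1)) = (-5 + o)/(y + (1 + y)) = (-5 + o)/(1 + 2*y))
(G(2, 6)*(-32))*((0 - 2)*1) = (((-5 + 2)/(1 + 2*6))*(-32))*((0 - 2)*1) = ((-3/(1 + 12))*(-32))*(-2*1) = ((-3/13)*(-32))*(-2) = (((1/13)*(-3))*(-32))*(-2) = -3/13*(-32)*(-2) = (96/13)*(-2) = -192/13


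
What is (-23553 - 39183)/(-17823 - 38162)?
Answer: 62736/55985 ≈ 1.1206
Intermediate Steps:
(-23553 - 39183)/(-17823 - 38162) = -62736/(-55985) = -62736*(-1/55985) = 62736/55985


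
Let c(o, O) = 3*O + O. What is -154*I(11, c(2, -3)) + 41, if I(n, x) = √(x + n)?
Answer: 41 - 154*I ≈ 41.0 - 154.0*I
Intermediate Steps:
c(o, O) = 4*O
I(n, x) = √(n + x)
-154*I(11, c(2, -3)) + 41 = -154*√(11 + 4*(-3)) + 41 = -154*√(11 - 12) + 41 = -154*I + 41 = 41 - 154*I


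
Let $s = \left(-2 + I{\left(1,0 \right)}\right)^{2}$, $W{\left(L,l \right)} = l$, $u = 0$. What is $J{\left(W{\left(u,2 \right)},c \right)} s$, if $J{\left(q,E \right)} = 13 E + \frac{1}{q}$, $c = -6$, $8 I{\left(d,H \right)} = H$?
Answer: $-310$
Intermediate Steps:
$I{\left(d,H \right)} = \frac{H}{8}$
$J{\left(q,E \right)} = \frac{1}{q} + 13 E$
$s = 4$ ($s = \left(-2 + \frac{1}{8} \cdot 0\right)^{2} = \left(-2 + 0\right)^{2} = \left(-2\right)^{2} = 4$)
$J{\left(W{\left(u,2 \right)},c \right)} s = \left(\frac{1}{2} + 13 \left(-6\right)\right) 4 = \left(\frac{1}{2} - 78\right) 4 = \left(- \frac{155}{2}\right) 4 = -310$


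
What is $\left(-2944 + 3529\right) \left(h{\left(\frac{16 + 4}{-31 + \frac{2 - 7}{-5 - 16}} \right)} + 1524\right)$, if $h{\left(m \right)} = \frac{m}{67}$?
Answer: $\frac{19293694290}{21641} \approx 8.9153 \cdot 10^{5}$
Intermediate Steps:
$h{\left(m \right)} = \frac{m}{67}$ ($h{\left(m \right)} = m \frac{1}{67} = \frac{m}{67}$)
$\left(-2944 + 3529\right) \left(h{\left(\frac{16 + 4}{-31 + \frac{2 - 7}{-5 - 16}} \right)} + 1524\right) = \left(-2944 + 3529\right) \left(\frac{\left(16 + 4\right) \frac{1}{-31 + \frac{2 - 7}{-5 - 16}}}{67} + 1524\right) = 585 \left(\frac{20 \frac{1}{-31 - \frac{5}{-21}}}{67} + 1524\right) = 585 \left(\frac{20 \frac{1}{-31 - - \frac{5}{21}}}{67} + 1524\right) = 585 \left(\frac{20 \frac{1}{-31 + \frac{5}{21}}}{67} + 1524\right) = 585 \left(\frac{20 \frac{1}{- \frac{646}{21}}}{67} + 1524\right) = 585 \left(\frac{20 \left(- \frac{21}{646}\right)}{67} + 1524\right) = 585 \left(\frac{1}{67} \left(- \frac{210}{323}\right) + 1524\right) = 585 \left(- \frac{210}{21641} + 1524\right) = 585 \cdot \frac{32980674}{21641} = \frac{19293694290}{21641}$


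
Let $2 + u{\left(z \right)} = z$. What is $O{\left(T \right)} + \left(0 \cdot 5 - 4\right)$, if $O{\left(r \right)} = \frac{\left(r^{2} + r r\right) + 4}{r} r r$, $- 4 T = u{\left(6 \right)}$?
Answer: $-10$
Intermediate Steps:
$u{\left(z \right)} = -2 + z$
$T = -1$ ($T = - \frac{-2 + 6}{4} = \left(- \frac{1}{4}\right) 4 = -1$)
$O{\left(r \right)} = r \left(4 + 2 r^{2}\right)$ ($O{\left(r \right)} = \frac{\left(r^{2} + r^{2}\right) + 4}{r} r r = \frac{2 r^{2} + 4}{r} r r = \frac{4 + 2 r^{2}}{r} r r = \left(4 + 2 r^{2}\right) r = r \left(4 + 2 r^{2}\right)$)
$O{\left(T \right)} + \left(0 \cdot 5 - 4\right) = 2 \left(-1\right) \left(2 + \left(-1\right)^{2}\right) + \left(0 \cdot 5 - 4\right) = 2 \left(-1\right) \left(2 + 1\right) + \left(0 - 4\right) = 2 \left(-1\right) 3 - 4 = -6 - 4 = -10$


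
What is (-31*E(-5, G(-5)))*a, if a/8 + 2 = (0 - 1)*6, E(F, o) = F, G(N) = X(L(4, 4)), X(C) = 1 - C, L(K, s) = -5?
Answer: -9920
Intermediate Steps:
G(N) = 6 (G(N) = 1 - 1*(-5) = 1 + 5 = 6)
a = -64 (a = -16 + 8*((0 - 1)*6) = -16 + 8*(-1*6) = -16 + 8*(-6) = -16 - 48 = -64)
(-31*E(-5, G(-5)))*a = -31*(-5)*(-64) = 155*(-64) = -9920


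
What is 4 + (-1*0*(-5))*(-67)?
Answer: 4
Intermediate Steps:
4 + (-1*0*(-5))*(-67) = 4 + (0*(-5))*(-67) = 4 + 0*(-67) = 4 + 0 = 4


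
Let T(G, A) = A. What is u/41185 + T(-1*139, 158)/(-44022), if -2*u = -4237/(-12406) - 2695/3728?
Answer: -150284166201833/41926298750798880 ≈ -0.0035845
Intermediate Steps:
u = 8819317/46249568 (u = -(-4237/(-12406) - 2695/3728)/2 = -(-4237*(-1/12406) - 2695*1/3728)/2 = -(4237/12406 - 2695/3728)/2 = -1/2*(-8819317/23124784) = 8819317/46249568 ≈ 0.19069)
u/41185 + T(-1*139, 158)/(-44022) = (8819317/46249568)/41185 + 158/(-44022) = (8819317/46249568)*(1/41185) + 158*(-1/44022) = 8819317/1904788458080 - 79/22011 = -150284166201833/41926298750798880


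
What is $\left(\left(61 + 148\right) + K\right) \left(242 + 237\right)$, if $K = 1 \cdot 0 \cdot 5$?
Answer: $100111$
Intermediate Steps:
$K = 0$ ($K = 0 \cdot 5 = 0$)
$\left(\left(61 + 148\right) + K\right) \left(242 + 237\right) = \left(\left(61 + 148\right) + 0\right) \left(242 + 237\right) = \left(209 + 0\right) 479 = 209 \cdot 479 = 100111$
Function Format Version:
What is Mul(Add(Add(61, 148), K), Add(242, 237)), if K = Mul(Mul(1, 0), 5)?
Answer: 100111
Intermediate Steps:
K = 0 (K = Mul(0, 5) = 0)
Mul(Add(Add(61, 148), K), Add(242, 237)) = Mul(Add(Add(61, 148), 0), Add(242, 237)) = Mul(Add(209, 0), 479) = Mul(209, 479) = 100111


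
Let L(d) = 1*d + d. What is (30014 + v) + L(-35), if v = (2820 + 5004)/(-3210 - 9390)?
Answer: 15720274/525 ≈ 29943.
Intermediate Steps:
L(d) = 2*d (L(d) = d + d = 2*d)
v = -326/525 (v = 7824/(-12600) = 7824*(-1/12600) = -326/525 ≈ -0.62095)
(30014 + v) + L(-35) = (30014 - 326/525) + 2*(-35) = 15757024/525 - 70 = 15720274/525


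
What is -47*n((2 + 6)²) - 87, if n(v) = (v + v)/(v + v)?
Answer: -134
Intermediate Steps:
n(v) = 1 (n(v) = (2*v)/((2*v)) = (2*v)*(1/(2*v)) = 1)
-47*n((2 + 6)²) - 87 = -47*1 - 87 = -47 - 87 = -134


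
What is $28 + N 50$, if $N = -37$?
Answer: $-1822$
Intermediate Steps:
$28 + N 50 = 28 - 1850 = -1822$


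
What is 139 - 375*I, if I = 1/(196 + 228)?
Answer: 58561/424 ≈ 138.12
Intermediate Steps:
I = 1/424 ≈ 0.0023585
139 - 375*I = 139 - 375*1/424 = 139 - 375/424 = 58561/424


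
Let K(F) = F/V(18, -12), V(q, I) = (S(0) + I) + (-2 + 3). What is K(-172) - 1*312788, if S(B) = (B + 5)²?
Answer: -2189602/7 ≈ -3.1280e+5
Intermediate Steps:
S(B) = (5 + B)²
V(q, I) = 26 + I (V(q, I) = ((5 + 0)² + I) + (-2 + 3) = (5² + I) + 1 = (25 + I) + 1 = 26 + I)
K(F) = F/14 (K(F) = F/(26 - 12) = F/14)
K(-172) - 1*312788 = (1/14)*(-172) - 1*312788 = -86/7 - 312788 = -2189602/7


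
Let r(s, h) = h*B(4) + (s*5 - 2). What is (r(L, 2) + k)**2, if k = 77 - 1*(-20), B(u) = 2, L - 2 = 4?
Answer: 16641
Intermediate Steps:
L = 6 (L = 2 + 4 = 6)
k = 97 (k = 77 + 20 = 97)
r(s, h) = -2 + 2*h + 5*s (r(s, h) = h*2 + (s*5 - 2) = 2*h + (5*s - 2) = 2*h + (-2 + 5*s) = -2 + 2*h + 5*s)
(r(L, 2) + k)**2 = ((-2 + 2*2 + 5*6) + 97)**2 = ((-2 + 4 + 30) + 97)**2 = (32 + 97)**2 = 129**2 = 16641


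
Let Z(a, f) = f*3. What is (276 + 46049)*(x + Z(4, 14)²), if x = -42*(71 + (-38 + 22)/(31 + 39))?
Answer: -55979130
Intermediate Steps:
Z(a, f) = 3*f
x = -14862/5 (x = -42*(71 - 16/70) = -42*(71 - 16*1/70) = -42*(71 - 8/35) = -42*2477/35 = -14862/5 ≈ -2972.4)
(276 + 46049)*(x + Z(4, 14)²) = (276 + 46049)*(-14862/5 + (3*14)²) = 46325*(-14862/5 + 42²) = 46325*(-14862/5 + 1764) = 46325*(-6042/5) = -55979130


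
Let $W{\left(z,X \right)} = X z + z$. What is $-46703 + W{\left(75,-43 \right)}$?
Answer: $-49853$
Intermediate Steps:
$W{\left(z,X \right)} = z + X z$
$-46703 + W{\left(75,-43 \right)} = -46703 + 75 \left(1 - 43\right) = -46703 + 75 \left(-42\right) = -46703 - 3150 = -49853$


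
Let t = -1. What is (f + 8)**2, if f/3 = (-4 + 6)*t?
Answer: 4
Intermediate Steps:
f = -6 (f = 3*((-4 + 6)*(-1)) = 3*(2*(-1)) = 3*(-2) = -6)
(f + 8)**2 = (-6 + 8)**2 = 2**2 = 4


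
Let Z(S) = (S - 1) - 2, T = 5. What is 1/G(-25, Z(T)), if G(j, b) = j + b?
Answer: -1/23 ≈ -0.043478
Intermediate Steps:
Z(S) = -3 + S (Z(S) = (-1 + S) - 2 = -3 + S)
G(j, b) = b + j
1/G(-25, Z(T)) = 1/((-3 + 5) - 25) = 1/(2 - 25) = 1/(-23) = -1/23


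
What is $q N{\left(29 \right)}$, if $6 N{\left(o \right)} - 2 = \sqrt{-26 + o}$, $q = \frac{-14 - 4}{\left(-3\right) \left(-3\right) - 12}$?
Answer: $2 + \sqrt{3} \approx 3.7321$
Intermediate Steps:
$q = 6$ ($q = - \frac{18}{9 - 12} = - \frac{18}{-3} = \left(-18\right) \left(- \frac{1}{3}\right) = 6$)
$N{\left(o \right)} = \frac{1}{3} + \frac{\sqrt{-26 + o}}{6}$
$q N{\left(29 \right)} = 6 \left(\frac{1}{3} + \frac{\sqrt{-26 + 29}}{6}\right) = 6 \left(\frac{1}{3} + \frac{\sqrt{3}}{6}\right) = 2 + \sqrt{3}$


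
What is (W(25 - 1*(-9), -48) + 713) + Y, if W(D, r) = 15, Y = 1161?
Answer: 1889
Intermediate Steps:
(W(25 - 1*(-9), -48) + 713) + Y = (15 + 713) + 1161 = 728 + 1161 = 1889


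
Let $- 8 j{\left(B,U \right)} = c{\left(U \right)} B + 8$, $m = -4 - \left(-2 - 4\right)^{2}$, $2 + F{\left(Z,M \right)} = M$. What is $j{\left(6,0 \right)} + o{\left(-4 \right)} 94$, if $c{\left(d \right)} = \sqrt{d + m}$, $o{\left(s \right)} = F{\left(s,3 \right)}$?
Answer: $93 - \frac{3 i \sqrt{10}}{2} \approx 93.0 - 4.7434 i$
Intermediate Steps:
$F{\left(Z,M \right)} = -2 + M$
$o{\left(s \right)} = 1$ ($o{\left(s \right)} = -2 + 3 = 1$)
$m = -40$ ($m = -4 - \left(-6\right)^{2} = -4 - 36 = -40$)
$c{\left(d \right)} = \sqrt{-40 + d}$ ($c{\left(d \right)} = \sqrt{d - 40} = \sqrt{-40 + d}$)
$j{\left(B,U \right)} = -1 - \frac{B \sqrt{-40 + U}}{8}$ ($j{\left(B,U \right)} = - \frac{\sqrt{-40 + U} B + 8}{8} = - \frac{B \sqrt{-40 + U} + 8}{8} = - \frac{8 + B \sqrt{-40 + U}}{8} = -1 - \frac{B \sqrt{-40 + U}}{8}$)
$j{\left(6,0 \right)} + o{\left(-4 \right)} 94 = \left(-1 - \frac{3 \sqrt{-40 + 0}}{4}\right) + 1 \cdot 94 = \left(-1 - \frac{3 \sqrt{-40}}{4}\right) + 94 = \left(-1 - \frac{3 \cdot 2 i \sqrt{10}}{4}\right) + 94 = \left(-1 - \frac{3 i \sqrt{10}}{2}\right) + 94 = 93 - \frac{3 i \sqrt{10}}{2}$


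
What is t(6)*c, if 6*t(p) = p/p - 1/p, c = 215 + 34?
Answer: 415/12 ≈ 34.583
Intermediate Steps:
c = 249
t(p) = ⅙ - 1/(6*p) (t(p) = (p/p - 1/p)/6 = (1 - 1/p)/6 = ⅙ - 1/(6*p))
t(6)*c = ((⅙)*(-1 + 6)/6)*249 = ((⅙)*(⅙)*5)*249 = (5/36)*249 = 415/12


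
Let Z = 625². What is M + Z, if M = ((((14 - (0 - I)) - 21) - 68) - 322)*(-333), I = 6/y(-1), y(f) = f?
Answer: 524824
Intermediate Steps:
Z = 390625
I = -6 (I = 6/(-1) = 6*(-1) = -6)
M = 134199 (M = ((((14 - (0 - 1*(-6))) - 21) - 68) - 322)*(-333) = ((((14 - (0 + 6)) - 21) - 68) - 322)*(-333) = ((((14 - 1*6) - 21) - 68) - 322)*(-333) = ((((14 - 6) - 21) - 68) - 322)*(-333) = (((8 - 21) - 68) - 322)*(-333) = ((-13 - 68) - 322)*(-333) = (-81 - 322)*(-333) = -403*(-333) = 134199)
M + Z = 134199 + 390625 = 524824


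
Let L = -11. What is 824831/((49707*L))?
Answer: -117833/78111 ≈ -1.5085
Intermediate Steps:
824831/((49707*L)) = 824831/((49707*(-11))) = 824831/(-546777) = 824831*(-1/546777) = -117833/78111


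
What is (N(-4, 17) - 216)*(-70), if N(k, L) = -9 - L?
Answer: 16940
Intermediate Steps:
(N(-4, 17) - 216)*(-70) = ((-9 - 1*17) - 216)*(-70) = ((-9 - 17) - 216)*(-70) = (-26 - 216)*(-70) = -242*(-70) = 16940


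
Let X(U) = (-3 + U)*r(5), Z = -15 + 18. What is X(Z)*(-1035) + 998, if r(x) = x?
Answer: 998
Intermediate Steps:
Z = 3
X(U) = -15 + 5*U (X(U) = (-3 + U)*5 = -15 + 5*U)
X(Z)*(-1035) + 998 = (-15 + 5*3)*(-1035) + 998 = (-15 + 15)*(-1035) + 998 = 0*(-1035) + 998 = 0 + 998 = 998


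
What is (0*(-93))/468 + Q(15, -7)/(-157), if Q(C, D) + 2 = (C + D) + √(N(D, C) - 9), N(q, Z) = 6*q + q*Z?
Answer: -6/157 - 2*I*√39/157 ≈ -0.038217 - 0.079554*I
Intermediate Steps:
N(q, Z) = 6*q + Z*q
Q(C, D) = -2 + C + D + √(-9 + D*(6 + C)) (Q(C, D) = -2 + ((C + D) + √(D*(6 + C) - 9)) = -2 + ((C + D) + √(-9 + D*(6 + C))) = -2 + (C + D + √(-9 + D*(6 + C))) = -2 + C + D + √(-9 + D*(6 + C)))
(0*(-93))/468 + Q(15, -7)/(-157) = (0*(-93))/468 + (-2 + 15 - 7 + √(-9 - 7*(6 + 15)))/(-157) = 0*(1/468) + (-2 + 15 - 7 + √(-9 - 7*21))*(-1/157) = 0 + (-2 + 15 - 7 + √(-9 - 147))*(-1/157) = 0 + (-2 + 15 - 7 + √(-156))*(-1/157) = 0 + (-2 + 15 - 7 + 2*I*√39)*(-1/157) = 0 + (6 + 2*I*√39)*(-1/157) = 0 + (-6/157 - 2*I*√39/157) = -6/157 - 2*I*√39/157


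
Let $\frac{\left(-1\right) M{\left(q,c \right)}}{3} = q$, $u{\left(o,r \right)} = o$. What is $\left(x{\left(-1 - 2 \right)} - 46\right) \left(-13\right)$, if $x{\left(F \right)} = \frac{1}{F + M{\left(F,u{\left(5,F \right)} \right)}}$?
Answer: $\frac{3575}{6} \approx 595.83$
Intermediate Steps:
$M{\left(q,c \right)} = - 3 q$
$x{\left(F \right)} = - \frac{1}{2 F}$ ($x{\left(F \right)} = \frac{1}{F - 3 F} = \frac{1}{\left(-2\right) F} = - \frac{1}{2 F}$)
$\left(x{\left(-1 - 2 \right)} - 46\right) \left(-13\right) = \left(- \frac{1}{2 \left(-1 - 2\right)} - 46\right) \left(-13\right) = \left(- \frac{1}{2 \left(-3\right)} - 46\right) \left(-13\right) = \left(\left(- \frac{1}{2}\right) \left(- \frac{1}{3}\right) - 46\right) \left(-13\right) = \left(\frac{1}{6} - 46\right) \left(-13\right) = \left(- \frac{275}{6}\right) \left(-13\right) = \frac{3575}{6}$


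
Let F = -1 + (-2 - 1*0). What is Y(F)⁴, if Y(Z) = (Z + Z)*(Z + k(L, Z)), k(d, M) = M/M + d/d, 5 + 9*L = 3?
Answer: 1296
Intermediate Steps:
L = -2/9 (L = -5/9 + (⅑)*3 = -5/9 + ⅓ = -2/9 ≈ -0.22222)
k(d, M) = 2 (k(d, M) = 1 + 1 = 2)
F = -3 (F = -1 + (-2 + 0) = -1 - 2 = -3)
Y(Z) = 2*Z*(2 + Z) (Y(Z) = (Z + Z)*(Z + 2) = (2*Z)*(2 + Z) = 2*Z*(2 + Z))
Y(F)⁴ = (2*(-3)*(2 - 3))⁴ = (2*(-3)*(-1))⁴ = 6⁴ = 1296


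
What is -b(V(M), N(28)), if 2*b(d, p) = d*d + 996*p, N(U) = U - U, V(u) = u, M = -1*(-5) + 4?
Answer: -81/2 ≈ -40.500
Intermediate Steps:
M = 9 (M = 5 + 4 = 9)
N(U) = 0
b(d, p) = d**2/2 + 498*p (b(d, p) = (d*d + 996*p)/2 = (d**2 + 996*p)/2 = d**2/2 + 498*p)
-b(V(M), N(28)) = -((1/2)*9**2 + 498*0) = -((1/2)*81 + 0) = -(81/2 + 0) = -1*81/2 = -81/2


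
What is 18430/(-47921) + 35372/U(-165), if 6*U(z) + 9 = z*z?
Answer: 402865783/54342414 ≈ 7.4135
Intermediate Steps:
U(z) = -3/2 + z**2/6 (U(z) = -3/2 + (z*z)/6 = -3/2 + z**2/6)
18430/(-47921) + 35372/U(-165) = 18430/(-47921) + 35372/(-3/2 + (1/6)*(-165)**2) = 18430*(-1/47921) + 35372/(-3/2 + (1/6)*27225) = -18430/47921 + 35372/(-3/2 + 9075/2) = -18430/47921 + 35372/4536 = -18430/47921 + 35372*(1/4536) = -18430/47921 + 8843/1134 = 402865783/54342414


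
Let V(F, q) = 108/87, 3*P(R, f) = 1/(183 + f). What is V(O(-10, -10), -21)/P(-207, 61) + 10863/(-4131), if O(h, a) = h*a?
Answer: 709445/783 ≈ 906.06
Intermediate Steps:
P(R, f) = 1/(3*(183 + f))
O(h, a) = a*h
V(F, q) = 36/29 (V(F, q) = 108*(1/87) = 36/29)
V(O(-10, -10), -21)/P(-207, 61) + 10863/(-4131) = 36/(29*((1/(3*(183 + 61))))) + 10863/(-4131) = 36/(29*(((1/3)/244))) + 10863*(-1/4131) = 36/(29*(((1/3)*(1/244)))) - 71/27 = 36/(29*(1/732)) - 71/27 = (36/29)*732 - 71/27 = 26352/29 - 71/27 = 709445/783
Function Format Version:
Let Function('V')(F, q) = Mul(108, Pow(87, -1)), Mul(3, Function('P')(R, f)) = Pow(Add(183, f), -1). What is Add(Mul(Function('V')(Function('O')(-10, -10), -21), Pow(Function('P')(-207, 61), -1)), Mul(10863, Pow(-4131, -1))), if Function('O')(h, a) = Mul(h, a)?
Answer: Rational(709445, 783) ≈ 906.06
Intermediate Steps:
Function('P')(R, f) = Mul(Rational(1, 3), Pow(Add(183, f), -1))
Function('O')(h, a) = Mul(a, h)
Function('V')(F, q) = Rational(36, 29) (Function('V')(F, q) = Mul(108, Rational(1, 87)) = Rational(36, 29))
Add(Mul(Function('V')(Function('O')(-10, -10), -21), Pow(Function('P')(-207, 61), -1)), Mul(10863, Pow(-4131, -1))) = Add(Mul(Rational(36, 29), Pow(Mul(Rational(1, 3), Pow(Add(183, 61), -1)), -1)), Mul(10863, Pow(-4131, -1))) = Add(Mul(Rational(36, 29), Pow(Mul(Rational(1, 3), Pow(244, -1)), -1)), Mul(10863, Rational(-1, 4131))) = Add(Mul(Rational(36, 29), Pow(Mul(Rational(1, 3), Rational(1, 244)), -1)), Rational(-71, 27)) = Add(Mul(Rational(36, 29), Pow(Rational(1, 732), -1)), Rational(-71, 27)) = Add(Mul(Rational(36, 29), 732), Rational(-71, 27)) = Add(Rational(26352, 29), Rational(-71, 27)) = Rational(709445, 783)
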